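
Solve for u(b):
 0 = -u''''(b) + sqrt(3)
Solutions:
 u(b) = C1 + C2*b + C3*b^2 + C4*b^3 + sqrt(3)*b^4/24


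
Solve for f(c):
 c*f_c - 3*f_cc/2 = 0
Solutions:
 f(c) = C1 + C2*erfi(sqrt(3)*c/3)


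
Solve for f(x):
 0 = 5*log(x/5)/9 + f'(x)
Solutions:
 f(x) = C1 - 5*x*log(x)/9 + 5*x/9 + 5*x*log(5)/9


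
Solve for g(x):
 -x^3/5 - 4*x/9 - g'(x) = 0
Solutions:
 g(x) = C1 - x^4/20 - 2*x^2/9


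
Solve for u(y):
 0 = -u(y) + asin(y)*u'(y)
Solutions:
 u(y) = C1*exp(Integral(1/asin(y), y))


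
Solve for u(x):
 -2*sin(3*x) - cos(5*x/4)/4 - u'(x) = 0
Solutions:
 u(x) = C1 - sin(5*x/4)/5 + 2*cos(3*x)/3


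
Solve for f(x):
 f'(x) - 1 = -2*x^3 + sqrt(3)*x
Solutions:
 f(x) = C1 - x^4/2 + sqrt(3)*x^2/2 + x


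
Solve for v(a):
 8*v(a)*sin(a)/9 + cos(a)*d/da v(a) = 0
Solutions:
 v(a) = C1*cos(a)^(8/9)


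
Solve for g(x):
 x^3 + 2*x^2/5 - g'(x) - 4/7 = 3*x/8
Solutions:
 g(x) = C1 + x^4/4 + 2*x^3/15 - 3*x^2/16 - 4*x/7


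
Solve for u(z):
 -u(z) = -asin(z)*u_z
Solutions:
 u(z) = C1*exp(Integral(1/asin(z), z))


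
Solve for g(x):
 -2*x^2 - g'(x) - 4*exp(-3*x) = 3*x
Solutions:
 g(x) = C1 - 2*x^3/3 - 3*x^2/2 + 4*exp(-3*x)/3


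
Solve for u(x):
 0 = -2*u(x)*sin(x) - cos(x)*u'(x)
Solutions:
 u(x) = C1*cos(x)^2


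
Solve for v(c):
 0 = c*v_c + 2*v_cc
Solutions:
 v(c) = C1 + C2*erf(c/2)


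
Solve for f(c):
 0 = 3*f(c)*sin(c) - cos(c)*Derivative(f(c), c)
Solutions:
 f(c) = C1/cos(c)^3


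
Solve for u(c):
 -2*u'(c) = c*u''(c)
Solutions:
 u(c) = C1 + C2/c


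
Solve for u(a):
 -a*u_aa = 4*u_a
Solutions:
 u(a) = C1 + C2/a^3


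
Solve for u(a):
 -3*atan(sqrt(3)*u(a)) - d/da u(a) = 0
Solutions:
 Integral(1/atan(sqrt(3)*_y), (_y, u(a))) = C1 - 3*a


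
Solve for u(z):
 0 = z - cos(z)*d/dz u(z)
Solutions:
 u(z) = C1 + Integral(z/cos(z), z)


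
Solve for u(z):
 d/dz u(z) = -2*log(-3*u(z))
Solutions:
 Integral(1/(log(-_y) + log(3)), (_y, u(z)))/2 = C1 - z


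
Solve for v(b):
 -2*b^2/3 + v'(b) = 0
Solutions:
 v(b) = C1 + 2*b^3/9


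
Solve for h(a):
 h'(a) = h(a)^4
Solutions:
 h(a) = (-1/(C1 + 3*a))^(1/3)
 h(a) = (-1/(C1 + a))^(1/3)*(-3^(2/3) - 3*3^(1/6)*I)/6
 h(a) = (-1/(C1 + a))^(1/3)*(-3^(2/3) + 3*3^(1/6)*I)/6


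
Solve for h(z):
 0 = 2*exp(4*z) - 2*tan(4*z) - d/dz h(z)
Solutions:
 h(z) = C1 + exp(4*z)/2 + log(cos(4*z))/2


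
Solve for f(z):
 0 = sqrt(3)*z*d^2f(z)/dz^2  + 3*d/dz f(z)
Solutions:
 f(z) = C1 + C2*z^(1 - sqrt(3))


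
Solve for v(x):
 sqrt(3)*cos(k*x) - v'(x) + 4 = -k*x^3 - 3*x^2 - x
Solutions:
 v(x) = C1 + k*x^4/4 + x^3 + x^2/2 + 4*x + sqrt(3)*sin(k*x)/k


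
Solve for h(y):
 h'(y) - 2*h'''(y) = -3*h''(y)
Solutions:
 h(y) = C1 + C2*exp(y*(3 - sqrt(17))/4) + C3*exp(y*(3 + sqrt(17))/4)


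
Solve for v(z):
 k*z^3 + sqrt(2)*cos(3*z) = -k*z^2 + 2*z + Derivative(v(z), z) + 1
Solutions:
 v(z) = C1 + k*z^4/4 + k*z^3/3 - z^2 - z + sqrt(2)*sin(3*z)/3


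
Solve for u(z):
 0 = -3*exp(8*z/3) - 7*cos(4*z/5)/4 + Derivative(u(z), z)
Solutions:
 u(z) = C1 + 9*exp(8*z/3)/8 + 35*sin(4*z/5)/16


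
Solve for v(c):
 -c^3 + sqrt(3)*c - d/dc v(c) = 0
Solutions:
 v(c) = C1 - c^4/4 + sqrt(3)*c^2/2


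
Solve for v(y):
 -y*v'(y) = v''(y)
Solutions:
 v(y) = C1 + C2*erf(sqrt(2)*y/2)


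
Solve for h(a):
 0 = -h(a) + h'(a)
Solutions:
 h(a) = C1*exp(a)


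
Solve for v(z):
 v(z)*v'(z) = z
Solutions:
 v(z) = -sqrt(C1 + z^2)
 v(z) = sqrt(C1 + z^2)


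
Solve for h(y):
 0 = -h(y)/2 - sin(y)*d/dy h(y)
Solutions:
 h(y) = C1*(cos(y) + 1)^(1/4)/(cos(y) - 1)^(1/4)


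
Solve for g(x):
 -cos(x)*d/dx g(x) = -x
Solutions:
 g(x) = C1 + Integral(x/cos(x), x)


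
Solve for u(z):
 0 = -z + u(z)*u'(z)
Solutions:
 u(z) = -sqrt(C1 + z^2)
 u(z) = sqrt(C1 + z^2)


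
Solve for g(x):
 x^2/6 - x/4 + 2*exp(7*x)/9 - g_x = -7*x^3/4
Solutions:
 g(x) = C1 + 7*x^4/16 + x^3/18 - x^2/8 + 2*exp(7*x)/63


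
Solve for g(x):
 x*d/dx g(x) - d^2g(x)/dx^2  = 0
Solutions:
 g(x) = C1 + C2*erfi(sqrt(2)*x/2)


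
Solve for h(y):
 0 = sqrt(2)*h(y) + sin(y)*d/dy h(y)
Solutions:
 h(y) = C1*(cos(y) + 1)^(sqrt(2)/2)/(cos(y) - 1)^(sqrt(2)/2)


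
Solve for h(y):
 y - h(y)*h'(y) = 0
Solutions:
 h(y) = -sqrt(C1 + y^2)
 h(y) = sqrt(C1 + y^2)


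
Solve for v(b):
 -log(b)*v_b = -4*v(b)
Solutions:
 v(b) = C1*exp(4*li(b))


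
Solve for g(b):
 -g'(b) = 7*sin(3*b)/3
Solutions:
 g(b) = C1 + 7*cos(3*b)/9


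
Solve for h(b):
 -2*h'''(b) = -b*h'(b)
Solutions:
 h(b) = C1 + Integral(C2*airyai(2^(2/3)*b/2) + C3*airybi(2^(2/3)*b/2), b)


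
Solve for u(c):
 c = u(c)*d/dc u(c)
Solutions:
 u(c) = -sqrt(C1 + c^2)
 u(c) = sqrt(C1 + c^2)


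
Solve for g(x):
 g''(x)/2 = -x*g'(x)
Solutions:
 g(x) = C1 + C2*erf(x)


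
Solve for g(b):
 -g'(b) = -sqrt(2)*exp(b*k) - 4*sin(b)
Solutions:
 g(b) = C1 - 4*cos(b) + sqrt(2)*exp(b*k)/k


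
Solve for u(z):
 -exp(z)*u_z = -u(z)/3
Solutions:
 u(z) = C1*exp(-exp(-z)/3)


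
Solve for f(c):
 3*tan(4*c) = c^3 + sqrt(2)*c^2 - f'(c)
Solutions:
 f(c) = C1 + c^4/4 + sqrt(2)*c^3/3 + 3*log(cos(4*c))/4


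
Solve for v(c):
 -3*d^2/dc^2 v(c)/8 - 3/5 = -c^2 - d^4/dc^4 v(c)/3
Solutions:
 v(c) = C1 + C2*c + C3*exp(-3*sqrt(2)*c/4) + C4*exp(3*sqrt(2)*c/4) + 2*c^4/9 + 212*c^2/135


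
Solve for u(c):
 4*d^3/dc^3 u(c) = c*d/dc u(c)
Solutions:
 u(c) = C1 + Integral(C2*airyai(2^(1/3)*c/2) + C3*airybi(2^(1/3)*c/2), c)


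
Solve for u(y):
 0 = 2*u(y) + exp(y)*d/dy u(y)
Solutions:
 u(y) = C1*exp(2*exp(-y))


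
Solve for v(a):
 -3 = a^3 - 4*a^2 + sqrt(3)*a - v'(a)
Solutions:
 v(a) = C1 + a^4/4 - 4*a^3/3 + sqrt(3)*a^2/2 + 3*a


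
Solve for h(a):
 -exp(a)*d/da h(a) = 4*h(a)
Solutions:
 h(a) = C1*exp(4*exp(-a))


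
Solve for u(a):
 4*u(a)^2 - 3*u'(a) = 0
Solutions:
 u(a) = -3/(C1 + 4*a)


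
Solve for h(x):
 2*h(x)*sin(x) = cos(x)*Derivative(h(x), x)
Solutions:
 h(x) = C1/cos(x)^2


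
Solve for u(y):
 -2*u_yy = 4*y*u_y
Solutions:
 u(y) = C1 + C2*erf(y)


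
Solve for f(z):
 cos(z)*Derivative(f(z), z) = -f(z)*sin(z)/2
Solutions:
 f(z) = C1*sqrt(cos(z))


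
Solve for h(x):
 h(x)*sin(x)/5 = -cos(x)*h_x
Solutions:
 h(x) = C1*cos(x)^(1/5)


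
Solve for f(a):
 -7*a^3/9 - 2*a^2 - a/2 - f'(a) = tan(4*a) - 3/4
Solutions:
 f(a) = C1 - 7*a^4/36 - 2*a^3/3 - a^2/4 + 3*a/4 + log(cos(4*a))/4


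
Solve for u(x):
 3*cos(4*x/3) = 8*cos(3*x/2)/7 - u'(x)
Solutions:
 u(x) = C1 - 9*sin(4*x/3)/4 + 16*sin(3*x/2)/21


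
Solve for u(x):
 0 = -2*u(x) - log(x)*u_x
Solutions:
 u(x) = C1*exp(-2*li(x))


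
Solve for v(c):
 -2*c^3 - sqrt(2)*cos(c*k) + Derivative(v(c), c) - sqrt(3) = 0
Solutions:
 v(c) = C1 + c^4/2 + sqrt(3)*c + sqrt(2)*sin(c*k)/k


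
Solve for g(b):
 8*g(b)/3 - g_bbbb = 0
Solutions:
 g(b) = C1*exp(-6^(3/4)*b/3) + C2*exp(6^(3/4)*b/3) + C3*sin(6^(3/4)*b/3) + C4*cos(6^(3/4)*b/3)


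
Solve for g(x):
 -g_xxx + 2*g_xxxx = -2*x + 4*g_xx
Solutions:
 g(x) = C1 + C2*x + C3*exp(x*(1 - sqrt(33))/4) + C4*exp(x*(1 + sqrt(33))/4) + x^3/12 - x^2/16


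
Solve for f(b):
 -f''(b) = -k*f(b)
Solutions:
 f(b) = C1*exp(-b*sqrt(k)) + C2*exp(b*sqrt(k))


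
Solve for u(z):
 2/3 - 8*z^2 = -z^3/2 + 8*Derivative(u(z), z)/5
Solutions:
 u(z) = C1 + 5*z^4/64 - 5*z^3/3 + 5*z/12


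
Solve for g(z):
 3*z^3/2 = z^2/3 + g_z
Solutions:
 g(z) = C1 + 3*z^4/8 - z^3/9


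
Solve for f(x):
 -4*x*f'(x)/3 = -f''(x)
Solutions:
 f(x) = C1 + C2*erfi(sqrt(6)*x/3)


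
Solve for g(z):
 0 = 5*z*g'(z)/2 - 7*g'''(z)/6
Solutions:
 g(z) = C1 + Integral(C2*airyai(15^(1/3)*7^(2/3)*z/7) + C3*airybi(15^(1/3)*7^(2/3)*z/7), z)


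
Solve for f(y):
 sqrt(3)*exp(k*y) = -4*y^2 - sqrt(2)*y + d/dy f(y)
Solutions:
 f(y) = C1 + 4*y^3/3 + sqrt(2)*y^2/2 + sqrt(3)*exp(k*y)/k


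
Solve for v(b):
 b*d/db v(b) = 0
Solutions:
 v(b) = C1


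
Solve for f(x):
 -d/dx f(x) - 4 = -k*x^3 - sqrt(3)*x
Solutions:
 f(x) = C1 + k*x^4/4 + sqrt(3)*x^2/2 - 4*x


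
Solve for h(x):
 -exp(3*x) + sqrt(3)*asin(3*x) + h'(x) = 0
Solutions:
 h(x) = C1 - sqrt(3)*(x*asin(3*x) + sqrt(1 - 9*x^2)/3) + exp(3*x)/3


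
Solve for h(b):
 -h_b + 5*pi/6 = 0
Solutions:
 h(b) = C1 + 5*pi*b/6


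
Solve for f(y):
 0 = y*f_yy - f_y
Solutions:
 f(y) = C1 + C2*y^2


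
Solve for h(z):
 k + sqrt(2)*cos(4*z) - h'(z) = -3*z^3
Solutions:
 h(z) = C1 + k*z + 3*z^4/4 + sqrt(2)*sin(4*z)/4


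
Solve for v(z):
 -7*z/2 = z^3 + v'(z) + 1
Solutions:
 v(z) = C1 - z^4/4 - 7*z^2/4 - z


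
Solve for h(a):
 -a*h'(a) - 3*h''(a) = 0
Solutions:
 h(a) = C1 + C2*erf(sqrt(6)*a/6)


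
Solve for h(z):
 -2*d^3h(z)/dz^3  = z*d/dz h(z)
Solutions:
 h(z) = C1 + Integral(C2*airyai(-2^(2/3)*z/2) + C3*airybi(-2^(2/3)*z/2), z)


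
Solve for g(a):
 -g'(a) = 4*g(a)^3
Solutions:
 g(a) = -sqrt(2)*sqrt(-1/(C1 - 4*a))/2
 g(a) = sqrt(2)*sqrt(-1/(C1 - 4*a))/2


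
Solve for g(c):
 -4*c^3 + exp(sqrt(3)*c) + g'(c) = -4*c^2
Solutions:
 g(c) = C1 + c^4 - 4*c^3/3 - sqrt(3)*exp(sqrt(3)*c)/3


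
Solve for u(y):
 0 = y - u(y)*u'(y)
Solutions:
 u(y) = -sqrt(C1 + y^2)
 u(y) = sqrt(C1 + y^2)


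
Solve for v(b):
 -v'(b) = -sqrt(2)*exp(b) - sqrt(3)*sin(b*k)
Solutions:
 v(b) = C1 + sqrt(2)*exp(b) - sqrt(3)*cos(b*k)/k


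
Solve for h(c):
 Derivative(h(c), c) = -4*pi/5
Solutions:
 h(c) = C1 - 4*pi*c/5


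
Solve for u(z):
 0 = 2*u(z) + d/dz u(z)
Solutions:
 u(z) = C1*exp(-2*z)


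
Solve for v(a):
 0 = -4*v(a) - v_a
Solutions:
 v(a) = C1*exp(-4*a)


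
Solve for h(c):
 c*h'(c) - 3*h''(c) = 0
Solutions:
 h(c) = C1 + C2*erfi(sqrt(6)*c/6)


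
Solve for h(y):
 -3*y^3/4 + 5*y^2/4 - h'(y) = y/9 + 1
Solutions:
 h(y) = C1 - 3*y^4/16 + 5*y^3/12 - y^2/18 - y


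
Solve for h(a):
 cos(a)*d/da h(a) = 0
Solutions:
 h(a) = C1


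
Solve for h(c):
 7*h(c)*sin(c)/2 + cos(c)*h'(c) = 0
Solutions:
 h(c) = C1*cos(c)^(7/2)


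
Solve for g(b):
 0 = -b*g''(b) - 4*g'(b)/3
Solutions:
 g(b) = C1 + C2/b^(1/3)


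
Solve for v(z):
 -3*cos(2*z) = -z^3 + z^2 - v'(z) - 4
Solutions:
 v(z) = C1 - z^4/4 + z^3/3 - 4*z + 3*sin(2*z)/2


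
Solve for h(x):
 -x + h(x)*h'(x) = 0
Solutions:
 h(x) = -sqrt(C1 + x^2)
 h(x) = sqrt(C1 + x^2)


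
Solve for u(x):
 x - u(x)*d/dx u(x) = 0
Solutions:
 u(x) = -sqrt(C1 + x^2)
 u(x) = sqrt(C1 + x^2)


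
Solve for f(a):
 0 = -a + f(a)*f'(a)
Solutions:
 f(a) = -sqrt(C1 + a^2)
 f(a) = sqrt(C1 + a^2)


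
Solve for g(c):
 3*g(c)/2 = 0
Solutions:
 g(c) = 0


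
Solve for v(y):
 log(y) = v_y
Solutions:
 v(y) = C1 + y*log(y) - y


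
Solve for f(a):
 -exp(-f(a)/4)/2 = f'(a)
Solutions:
 f(a) = 4*log(C1 - a/8)


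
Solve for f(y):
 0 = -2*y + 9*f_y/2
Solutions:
 f(y) = C1 + 2*y^2/9


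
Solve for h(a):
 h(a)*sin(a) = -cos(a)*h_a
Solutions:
 h(a) = C1*cos(a)


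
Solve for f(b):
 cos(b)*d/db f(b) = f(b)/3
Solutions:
 f(b) = C1*(sin(b) + 1)^(1/6)/(sin(b) - 1)^(1/6)


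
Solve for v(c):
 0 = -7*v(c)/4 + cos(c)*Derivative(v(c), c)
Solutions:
 v(c) = C1*(sin(c) + 1)^(7/8)/(sin(c) - 1)^(7/8)


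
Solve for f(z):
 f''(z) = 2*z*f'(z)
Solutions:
 f(z) = C1 + C2*erfi(z)


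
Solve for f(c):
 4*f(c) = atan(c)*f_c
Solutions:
 f(c) = C1*exp(4*Integral(1/atan(c), c))


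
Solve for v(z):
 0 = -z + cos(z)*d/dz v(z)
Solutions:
 v(z) = C1 + Integral(z/cos(z), z)


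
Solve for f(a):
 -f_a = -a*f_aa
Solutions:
 f(a) = C1 + C2*a^2


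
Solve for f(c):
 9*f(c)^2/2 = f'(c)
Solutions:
 f(c) = -2/(C1 + 9*c)


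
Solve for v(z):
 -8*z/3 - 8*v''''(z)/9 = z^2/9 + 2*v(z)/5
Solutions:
 v(z) = -5*z^2/18 - 20*z/3 + (C1*sin(sqrt(3)*5^(3/4)*z/10) + C2*cos(sqrt(3)*5^(3/4)*z/10))*exp(-sqrt(3)*5^(3/4)*z/10) + (C3*sin(sqrt(3)*5^(3/4)*z/10) + C4*cos(sqrt(3)*5^(3/4)*z/10))*exp(sqrt(3)*5^(3/4)*z/10)


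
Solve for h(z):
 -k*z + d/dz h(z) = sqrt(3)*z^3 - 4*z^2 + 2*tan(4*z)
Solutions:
 h(z) = C1 + k*z^2/2 + sqrt(3)*z^4/4 - 4*z^3/3 - log(cos(4*z))/2


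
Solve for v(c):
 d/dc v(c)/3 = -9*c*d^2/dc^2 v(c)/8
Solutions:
 v(c) = C1 + C2*c^(19/27)


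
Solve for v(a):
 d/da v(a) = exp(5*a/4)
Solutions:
 v(a) = C1 + 4*exp(5*a/4)/5


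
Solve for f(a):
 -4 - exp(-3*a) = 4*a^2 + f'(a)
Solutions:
 f(a) = C1 - 4*a^3/3 - 4*a + exp(-3*a)/3


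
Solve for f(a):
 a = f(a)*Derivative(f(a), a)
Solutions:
 f(a) = -sqrt(C1 + a^2)
 f(a) = sqrt(C1 + a^2)


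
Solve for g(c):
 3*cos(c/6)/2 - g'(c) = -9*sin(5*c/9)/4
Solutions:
 g(c) = C1 + 9*sin(c/6) - 81*cos(5*c/9)/20


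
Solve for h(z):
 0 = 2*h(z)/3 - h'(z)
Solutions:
 h(z) = C1*exp(2*z/3)


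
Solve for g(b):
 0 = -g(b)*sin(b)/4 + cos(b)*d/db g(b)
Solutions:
 g(b) = C1/cos(b)^(1/4)


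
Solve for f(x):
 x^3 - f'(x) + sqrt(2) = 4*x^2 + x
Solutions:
 f(x) = C1 + x^4/4 - 4*x^3/3 - x^2/2 + sqrt(2)*x


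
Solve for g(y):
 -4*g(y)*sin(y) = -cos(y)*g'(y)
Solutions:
 g(y) = C1/cos(y)^4


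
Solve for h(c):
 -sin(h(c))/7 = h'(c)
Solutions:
 c/7 + log(cos(h(c)) - 1)/2 - log(cos(h(c)) + 1)/2 = C1


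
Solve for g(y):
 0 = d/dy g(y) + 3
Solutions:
 g(y) = C1 - 3*y


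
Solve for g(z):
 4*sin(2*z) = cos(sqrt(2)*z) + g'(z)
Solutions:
 g(z) = C1 - sqrt(2)*sin(sqrt(2)*z)/2 - 2*cos(2*z)


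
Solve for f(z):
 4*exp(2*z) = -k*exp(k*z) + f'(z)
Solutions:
 f(z) = C1 + 2*exp(2*z) + exp(k*z)


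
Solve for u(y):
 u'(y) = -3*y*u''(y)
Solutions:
 u(y) = C1 + C2*y^(2/3)


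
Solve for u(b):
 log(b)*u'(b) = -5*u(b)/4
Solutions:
 u(b) = C1*exp(-5*li(b)/4)


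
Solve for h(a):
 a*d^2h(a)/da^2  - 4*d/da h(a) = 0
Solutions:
 h(a) = C1 + C2*a^5


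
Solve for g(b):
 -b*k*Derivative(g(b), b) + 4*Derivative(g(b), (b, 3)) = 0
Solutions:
 g(b) = C1 + Integral(C2*airyai(2^(1/3)*b*k^(1/3)/2) + C3*airybi(2^(1/3)*b*k^(1/3)/2), b)


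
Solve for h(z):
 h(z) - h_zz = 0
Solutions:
 h(z) = C1*exp(-z) + C2*exp(z)


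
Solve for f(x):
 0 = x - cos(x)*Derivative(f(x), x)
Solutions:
 f(x) = C1 + Integral(x/cos(x), x)


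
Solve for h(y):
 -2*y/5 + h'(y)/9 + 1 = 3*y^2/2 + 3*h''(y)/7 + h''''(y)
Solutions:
 h(y) = C1 + C2*exp(-y*(-6*882^(1/3)/(49 + sqrt(4669))^(1/3) + 84^(1/3)*(49 + sqrt(4669))^(1/3))/84)*sin(3^(1/6)*y*(18*98^(1/3)/(49 + sqrt(4669))^(1/3) + 28^(1/3)*3^(2/3)*(49 + sqrt(4669))^(1/3))/84) + C3*exp(-y*(-6*882^(1/3)/(49 + sqrt(4669))^(1/3) + 84^(1/3)*(49 + sqrt(4669))^(1/3))/84)*cos(3^(1/6)*y*(18*98^(1/3)/(49 + sqrt(4669))^(1/3) + 28^(1/3)*3^(2/3)*(49 + sqrt(4669))^(1/3))/84) + C4*exp(y*(-6*882^(1/3)/(49 + sqrt(4669))^(1/3) + 84^(1/3)*(49 + sqrt(4669))^(1/3))/42) + 9*y^3/2 + 3771*y^2/70 + 99612*y/245


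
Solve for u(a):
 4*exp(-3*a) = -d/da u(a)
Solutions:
 u(a) = C1 + 4*exp(-3*a)/3


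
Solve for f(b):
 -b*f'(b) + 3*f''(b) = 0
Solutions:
 f(b) = C1 + C2*erfi(sqrt(6)*b/6)


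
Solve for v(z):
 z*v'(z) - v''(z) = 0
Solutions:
 v(z) = C1 + C2*erfi(sqrt(2)*z/2)


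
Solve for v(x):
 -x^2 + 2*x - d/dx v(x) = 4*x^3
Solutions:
 v(x) = C1 - x^4 - x^3/3 + x^2


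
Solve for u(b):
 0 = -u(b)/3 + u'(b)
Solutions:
 u(b) = C1*exp(b/3)


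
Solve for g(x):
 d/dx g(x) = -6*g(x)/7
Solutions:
 g(x) = C1*exp(-6*x/7)


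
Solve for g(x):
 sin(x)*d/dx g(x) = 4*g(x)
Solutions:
 g(x) = C1*(cos(x)^2 - 2*cos(x) + 1)/(cos(x)^2 + 2*cos(x) + 1)


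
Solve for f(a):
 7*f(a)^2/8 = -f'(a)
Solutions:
 f(a) = 8/(C1 + 7*a)


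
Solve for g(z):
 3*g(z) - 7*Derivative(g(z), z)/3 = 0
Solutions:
 g(z) = C1*exp(9*z/7)


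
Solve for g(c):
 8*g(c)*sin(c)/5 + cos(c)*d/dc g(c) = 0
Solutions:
 g(c) = C1*cos(c)^(8/5)


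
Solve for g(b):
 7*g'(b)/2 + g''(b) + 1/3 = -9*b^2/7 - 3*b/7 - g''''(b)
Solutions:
 g(b) = C1 + C2*exp(-6^(1/3)*b*(-(63 + sqrt(4017))^(1/3) + 2*6^(1/3)/(63 + sqrt(4017))^(1/3))/12)*sin(2^(1/3)*3^(1/6)*b*(6*2^(1/3)/(63 + sqrt(4017))^(1/3) + 3^(2/3)*(63 + sqrt(4017))^(1/3))/12) + C3*exp(-6^(1/3)*b*(-(63 + sqrt(4017))^(1/3) + 2*6^(1/3)/(63 + sqrt(4017))^(1/3))/12)*cos(2^(1/3)*3^(1/6)*b*(6*2^(1/3)/(63 + sqrt(4017))^(1/3) + 3^(2/3)*(63 + sqrt(4017))^(1/3))/12) + C4*exp(6^(1/3)*b*(-(63 + sqrt(4017))^(1/3) + 2*6^(1/3)/(63 + sqrt(4017))^(1/3))/6) - 6*b^3/49 + 15*b^2/343 - 866*b/7203


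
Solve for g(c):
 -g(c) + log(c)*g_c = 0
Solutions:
 g(c) = C1*exp(li(c))


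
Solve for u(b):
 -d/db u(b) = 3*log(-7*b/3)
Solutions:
 u(b) = C1 - 3*b*log(-b) + 3*b*(-log(7) + 1 + log(3))


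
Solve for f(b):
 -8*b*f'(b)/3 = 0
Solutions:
 f(b) = C1


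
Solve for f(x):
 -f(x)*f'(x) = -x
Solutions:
 f(x) = -sqrt(C1 + x^2)
 f(x) = sqrt(C1 + x^2)


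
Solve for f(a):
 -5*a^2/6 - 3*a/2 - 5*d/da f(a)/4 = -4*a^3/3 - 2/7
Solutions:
 f(a) = C1 + 4*a^4/15 - 2*a^3/9 - 3*a^2/5 + 8*a/35


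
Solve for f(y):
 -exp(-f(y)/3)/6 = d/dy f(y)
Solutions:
 f(y) = 3*log(C1 - y/18)


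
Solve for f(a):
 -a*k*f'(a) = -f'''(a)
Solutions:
 f(a) = C1 + Integral(C2*airyai(a*k^(1/3)) + C3*airybi(a*k^(1/3)), a)


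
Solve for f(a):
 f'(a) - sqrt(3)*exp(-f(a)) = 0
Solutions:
 f(a) = log(C1 + sqrt(3)*a)


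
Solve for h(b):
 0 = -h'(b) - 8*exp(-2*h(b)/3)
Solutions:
 h(b) = 3*log(-sqrt(C1 - 8*b)) - 3*log(3) + 3*log(6)/2
 h(b) = 3*log(C1 - 8*b)/2 - 3*log(3) + 3*log(6)/2


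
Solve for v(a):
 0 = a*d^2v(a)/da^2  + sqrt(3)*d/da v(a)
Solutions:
 v(a) = C1 + C2*a^(1 - sqrt(3))


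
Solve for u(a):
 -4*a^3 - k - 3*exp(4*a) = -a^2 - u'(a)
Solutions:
 u(a) = C1 + a^4 - a^3/3 + a*k + 3*exp(4*a)/4


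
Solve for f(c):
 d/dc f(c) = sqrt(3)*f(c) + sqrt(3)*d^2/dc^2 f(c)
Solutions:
 f(c) = (C1*sin(sqrt(33)*c/6) + C2*cos(sqrt(33)*c/6))*exp(sqrt(3)*c/6)


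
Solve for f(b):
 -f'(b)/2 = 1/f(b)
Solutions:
 f(b) = -sqrt(C1 - 4*b)
 f(b) = sqrt(C1 - 4*b)


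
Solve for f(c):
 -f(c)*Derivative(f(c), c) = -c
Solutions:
 f(c) = -sqrt(C1 + c^2)
 f(c) = sqrt(C1 + c^2)


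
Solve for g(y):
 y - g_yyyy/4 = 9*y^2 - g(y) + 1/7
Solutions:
 g(y) = C1*exp(-sqrt(2)*y) + C2*exp(sqrt(2)*y) + C3*sin(sqrt(2)*y) + C4*cos(sqrt(2)*y) + 9*y^2 - y + 1/7


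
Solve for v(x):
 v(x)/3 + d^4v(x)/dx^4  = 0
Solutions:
 v(x) = (C1*sin(sqrt(2)*3^(3/4)*x/6) + C2*cos(sqrt(2)*3^(3/4)*x/6))*exp(-sqrt(2)*3^(3/4)*x/6) + (C3*sin(sqrt(2)*3^(3/4)*x/6) + C4*cos(sqrt(2)*3^(3/4)*x/6))*exp(sqrt(2)*3^(3/4)*x/6)


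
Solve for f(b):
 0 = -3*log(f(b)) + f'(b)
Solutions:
 li(f(b)) = C1 + 3*b


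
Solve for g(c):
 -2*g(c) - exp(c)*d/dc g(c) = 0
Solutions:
 g(c) = C1*exp(2*exp(-c))


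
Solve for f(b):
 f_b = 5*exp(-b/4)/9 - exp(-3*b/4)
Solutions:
 f(b) = C1 - 20*exp(-b/4)/9 + 4*exp(-3*b/4)/3


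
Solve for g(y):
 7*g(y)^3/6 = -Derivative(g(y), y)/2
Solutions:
 g(y) = -sqrt(6)*sqrt(-1/(C1 - 7*y))/2
 g(y) = sqrt(6)*sqrt(-1/(C1 - 7*y))/2


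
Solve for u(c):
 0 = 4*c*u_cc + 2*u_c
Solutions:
 u(c) = C1 + C2*sqrt(c)


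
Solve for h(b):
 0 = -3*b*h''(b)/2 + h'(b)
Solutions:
 h(b) = C1 + C2*b^(5/3)


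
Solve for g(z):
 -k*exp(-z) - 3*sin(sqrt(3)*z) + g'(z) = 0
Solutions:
 g(z) = C1 - k*exp(-z) - sqrt(3)*cos(sqrt(3)*z)


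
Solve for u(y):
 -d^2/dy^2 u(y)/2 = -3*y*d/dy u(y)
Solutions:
 u(y) = C1 + C2*erfi(sqrt(3)*y)


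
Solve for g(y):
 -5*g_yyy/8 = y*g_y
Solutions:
 g(y) = C1 + Integral(C2*airyai(-2*5^(2/3)*y/5) + C3*airybi(-2*5^(2/3)*y/5), y)


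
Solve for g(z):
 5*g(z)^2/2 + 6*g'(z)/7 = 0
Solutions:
 g(z) = 12/(C1 + 35*z)


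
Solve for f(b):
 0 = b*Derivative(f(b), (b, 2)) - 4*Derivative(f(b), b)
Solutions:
 f(b) = C1 + C2*b^5


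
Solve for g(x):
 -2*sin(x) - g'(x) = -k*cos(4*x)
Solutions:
 g(x) = C1 + k*sin(4*x)/4 + 2*cos(x)


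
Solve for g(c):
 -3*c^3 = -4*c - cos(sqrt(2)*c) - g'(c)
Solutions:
 g(c) = C1 + 3*c^4/4 - 2*c^2 - sqrt(2)*sin(sqrt(2)*c)/2


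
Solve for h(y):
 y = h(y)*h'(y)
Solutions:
 h(y) = -sqrt(C1 + y^2)
 h(y) = sqrt(C1 + y^2)


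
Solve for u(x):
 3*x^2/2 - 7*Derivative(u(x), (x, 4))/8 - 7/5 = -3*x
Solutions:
 u(x) = C1 + C2*x + C3*x^2 + C4*x^3 + x^6/210 + x^5/35 - x^4/15


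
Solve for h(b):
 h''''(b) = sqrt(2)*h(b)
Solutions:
 h(b) = C1*exp(-2^(1/8)*b) + C2*exp(2^(1/8)*b) + C3*sin(2^(1/8)*b) + C4*cos(2^(1/8)*b)


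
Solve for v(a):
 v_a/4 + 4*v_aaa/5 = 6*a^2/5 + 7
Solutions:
 v(a) = C1 + C2*sin(sqrt(5)*a/4) + C3*cos(sqrt(5)*a/4) + 8*a^3/5 - 68*a/25


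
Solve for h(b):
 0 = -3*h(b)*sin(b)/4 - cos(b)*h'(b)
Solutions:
 h(b) = C1*cos(b)^(3/4)


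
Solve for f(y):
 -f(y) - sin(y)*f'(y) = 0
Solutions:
 f(y) = C1*sqrt(cos(y) + 1)/sqrt(cos(y) - 1)


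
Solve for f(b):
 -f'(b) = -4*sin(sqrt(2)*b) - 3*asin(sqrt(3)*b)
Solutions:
 f(b) = C1 + 3*b*asin(sqrt(3)*b) + sqrt(3)*sqrt(1 - 3*b^2) - 2*sqrt(2)*cos(sqrt(2)*b)


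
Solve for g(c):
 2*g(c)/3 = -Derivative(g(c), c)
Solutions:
 g(c) = C1*exp(-2*c/3)


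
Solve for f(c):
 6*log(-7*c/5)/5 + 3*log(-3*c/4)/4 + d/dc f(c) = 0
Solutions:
 f(c) = C1 - 39*c*log(-c)/20 + 3*c*(-8*log(7) - 5*log(3) + 10*log(2) + 8*log(5) + 13)/20


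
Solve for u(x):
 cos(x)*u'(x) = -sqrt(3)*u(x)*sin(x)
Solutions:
 u(x) = C1*cos(x)^(sqrt(3))


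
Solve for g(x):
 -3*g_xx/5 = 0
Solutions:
 g(x) = C1 + C2*x


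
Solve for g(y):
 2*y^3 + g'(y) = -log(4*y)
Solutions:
 g(y) = C1 - y^4/2 - y*log(y) - y*log(4) + y


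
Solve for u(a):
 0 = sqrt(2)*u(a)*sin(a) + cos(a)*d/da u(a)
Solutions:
 u(a) = C1*cos(a)^(sqrt(2))


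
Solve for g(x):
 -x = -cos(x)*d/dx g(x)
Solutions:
 g(x) = C1 + Integral(x/cos(x), x)


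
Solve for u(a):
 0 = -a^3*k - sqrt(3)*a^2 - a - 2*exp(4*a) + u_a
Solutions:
 u(a) = C1 + a^4*k/4 + sqrt(3)*a^3/3 + a^2/2 + exp(4*a)/2


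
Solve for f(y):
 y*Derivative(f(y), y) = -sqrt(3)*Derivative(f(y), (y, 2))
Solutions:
 f(y) = C1 + C2*erf(sqrt(2)*3^(3/4)*y/6)


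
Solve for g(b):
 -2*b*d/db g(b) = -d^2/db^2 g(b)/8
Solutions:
 g(b) = C1 + C2*erfi(2*sqrt(2)*b)


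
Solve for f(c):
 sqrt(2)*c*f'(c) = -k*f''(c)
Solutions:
 f(c) = C1 + C2*sqrt(k)*erf(2^(3/4)*c*sqrt(1/k)/2)


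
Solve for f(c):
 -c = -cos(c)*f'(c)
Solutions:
 f(c) = C1 + Integral(c/cos(c), c)


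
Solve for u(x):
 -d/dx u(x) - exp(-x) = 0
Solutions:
 u(x) = C1 + exp(-x)


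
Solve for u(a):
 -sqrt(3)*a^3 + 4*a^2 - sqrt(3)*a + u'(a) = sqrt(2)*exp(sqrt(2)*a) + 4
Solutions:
 u(a) = C1 + sqrt(3)*a^4/4 - 4*a^3/3 + sqrt(3)*a^2/2 + 4*a + exp(sqrt(2)*a)


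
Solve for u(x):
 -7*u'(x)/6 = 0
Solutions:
 u(x) = C1


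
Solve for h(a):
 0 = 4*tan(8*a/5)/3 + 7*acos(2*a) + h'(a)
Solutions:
 h(a) = C1 - 7*a*acos(2*a) + 7*sqrt(1 - 4*a^2)/2 + 5*log(cos(8*a/5))/6


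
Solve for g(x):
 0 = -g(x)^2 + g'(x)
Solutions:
 g(x) = -1/(C1 + x)


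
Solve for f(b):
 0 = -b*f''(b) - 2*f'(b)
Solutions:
 f(b) = C1 + C2/b


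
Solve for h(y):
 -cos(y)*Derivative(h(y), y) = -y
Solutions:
 h(y) = C1 + Integral(y/cos(y), y)


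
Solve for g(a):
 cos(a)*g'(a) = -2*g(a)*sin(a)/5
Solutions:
 g(a) = C1*cos(a)^(2/5)


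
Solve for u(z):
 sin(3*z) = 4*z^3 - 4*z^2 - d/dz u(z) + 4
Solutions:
 u(z) = C1 + z^4 - 4*z^3/3 + 4*z + cos(3*z)/3


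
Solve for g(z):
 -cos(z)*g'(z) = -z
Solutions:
 g(z) = C1 + Integral(z/cos(z), z)


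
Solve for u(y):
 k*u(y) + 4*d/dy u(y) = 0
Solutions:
 u(y) = C1*exp(-k*y/4)


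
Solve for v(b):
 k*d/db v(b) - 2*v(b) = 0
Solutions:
 v(b) = C1*exp(2*b/k)


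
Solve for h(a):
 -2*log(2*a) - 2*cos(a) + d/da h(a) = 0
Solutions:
 h(a) = C1 + 2*a*log(a) - 2*a + 2*a*log(2) + 2*sin(a)


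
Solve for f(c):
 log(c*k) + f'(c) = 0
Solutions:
 f(c) = C1 - c*log(c*k) + c


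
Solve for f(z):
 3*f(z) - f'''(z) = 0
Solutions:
 f(z) = C3*exp(3^(1/3)*z) + (C1*sin(3^(5/6)*z/2) + C2*cos(3^(5/6)*z/2))*exp(-3^(1/3)*z/2)


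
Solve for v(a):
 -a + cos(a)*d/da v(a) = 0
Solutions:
 v(a) = C1 + Integral(a/cos(a), a)


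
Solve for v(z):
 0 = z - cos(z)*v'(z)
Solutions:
 v(z) = C1 + Integral(z/cos(z), z)


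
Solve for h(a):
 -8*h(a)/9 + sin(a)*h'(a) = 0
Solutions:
 h(a) = C1*(cos(a) - 1)^(4/9)/(cos(a) + 1)^(4/9)


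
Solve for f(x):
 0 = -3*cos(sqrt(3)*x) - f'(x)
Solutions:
 f(x) = C1 - sqrt(3)*sin(sqrt(3)*x)


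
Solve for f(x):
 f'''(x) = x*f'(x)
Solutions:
 f(x) = C1 + Integral(C2*airyai(x) + C3*airybi(x), x)


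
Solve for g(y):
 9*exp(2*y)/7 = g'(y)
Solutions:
 g(y) = C1 + 9*exp(2*y)/14


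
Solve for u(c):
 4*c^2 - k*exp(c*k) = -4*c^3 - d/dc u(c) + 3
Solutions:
 u(c) = C1 - c^4 - 4*c^3/3 + 3*c + exp(c*k)


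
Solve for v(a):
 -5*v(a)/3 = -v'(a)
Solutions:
 v(a) = C1*exp(5*a/3)


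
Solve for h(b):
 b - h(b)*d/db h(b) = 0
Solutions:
 h(b) = -sqrt(C1 + b^2)
 h(b) = sqrt(C1 + b^2)


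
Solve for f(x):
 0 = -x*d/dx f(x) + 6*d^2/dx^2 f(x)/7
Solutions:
 f(x) = C1 + C2*erfi(sqrt(21)*x/6)


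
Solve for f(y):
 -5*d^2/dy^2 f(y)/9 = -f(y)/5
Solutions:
 f(y) = C1*exp(-3*y/5) + C2*exp(3*y/5)


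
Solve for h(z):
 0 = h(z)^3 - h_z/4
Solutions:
 h(z) = -sqrt(2)*sqrt(-1/(C1 + 4*z))/2
 h(z) = sqrt(2)*sqrt(-1/(C1 + 4*z))/2


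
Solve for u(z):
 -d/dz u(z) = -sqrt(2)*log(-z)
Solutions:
 u(z) = C1 + sqrt(2)*z*log(-z) - sqrt(2)*z


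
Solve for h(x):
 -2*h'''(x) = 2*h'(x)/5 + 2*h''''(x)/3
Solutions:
 h(x) = C1 + C2*exp(x*(-1 + 10^(1/3)/(2*(sqrt(69) + 13)^(1/3)) + 10^(2/3)*(sqrt(69) + 13)^(1/3)/20))*sin(10^(1/3)*sqrt(3)*x*(-10^(1/3)*(sqrt(69) + 13)^(1/3) + 10/(sqrt(69) + 13)^(1/3))/20) + C3*exp(x*(-1 + 10^(1/3)/(2*(sqrt(69) + 13)^(1/3)) + 10^(2/3)*(sqrt(69) + 13)^(1/3)/20))*cos(10^(1/3)*sqrt(3)*x*(-10^(1/3)*(sqrt(69) + 13)^(1/3) + 10/(sqrt(69) + 13)^(1/3))/20) + C4*exp(-x*(10^(1/3)/(sqrt(69) + 13)^(1/3) + 1 + 10^(2/3)*(sqrt(69) + 13)^(1/3)/10))


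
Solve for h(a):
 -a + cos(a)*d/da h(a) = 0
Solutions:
 h(a) = C1 + Integral(a/cos(a), a)


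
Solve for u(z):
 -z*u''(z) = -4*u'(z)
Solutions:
 u(z) = C1 + C2*z^5


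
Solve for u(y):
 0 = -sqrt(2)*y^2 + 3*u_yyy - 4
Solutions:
 u(y) = C1 + C2*y + C3*y^2 + sqrt(2)*y^5/180 + 2*y^3/9


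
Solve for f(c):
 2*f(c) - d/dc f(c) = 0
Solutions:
 f(c) = C1*exp(2*c)


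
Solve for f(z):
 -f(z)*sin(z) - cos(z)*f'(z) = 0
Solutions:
 f(z) = C1*cos(z)


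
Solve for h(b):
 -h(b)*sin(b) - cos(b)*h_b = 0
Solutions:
 h(b) = C1*cos(b)


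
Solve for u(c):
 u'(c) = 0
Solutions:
 u(c) = C1


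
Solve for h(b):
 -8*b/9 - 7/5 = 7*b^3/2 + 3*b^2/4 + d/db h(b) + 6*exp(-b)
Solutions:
 h(b) = C1 - 7*b^4/8 - b^3/4 - 4*b^2/9 - 7*b/5 + 6*exp(-b)


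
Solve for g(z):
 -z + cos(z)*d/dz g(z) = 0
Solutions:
 g(z) = C1 + Integral(z/cos(z), z)


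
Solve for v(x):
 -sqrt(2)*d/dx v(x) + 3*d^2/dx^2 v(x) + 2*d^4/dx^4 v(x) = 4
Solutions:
 v(x) = C1 + C2*exp(sqrt(2)*x*(-(1 + sqrt(2))^(1/3) + (1 + sqrt(2))^(-1/3))/4)*sin(sqrt(6)*x*((1 + sqrt(2))^(-1/3) + (1 + sqrt(2))^(1/3))/4) + C3*exp(sqrt(2)*x*(-(1 + sqrt(2))^(1/3) + (1 + sqrt(2))^(-1/3))/4)*cos(sqrt(6)*x*((1 + sqrt(2))^(-1/3) + (1 + sqrt(2))^(1/3))/4) + C4*exp(-sqrt(2)*x*(-(1 + sqrt(2))^(1/3) + (1 + sqrt(2))^(-1/3))/2) - 2*sqrt(2)*x


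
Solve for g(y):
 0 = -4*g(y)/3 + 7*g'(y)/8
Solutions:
 g(y) = C1*exp(32*y/21)


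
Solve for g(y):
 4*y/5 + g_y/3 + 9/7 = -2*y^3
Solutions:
 g(y) = C1 - 3*y^4/2 - 6*y^2/5 - 27*y/7


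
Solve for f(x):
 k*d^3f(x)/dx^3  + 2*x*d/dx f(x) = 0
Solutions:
 f(x) = C1 + Integral(C2*airyai(2^(1/3)*x*(-1/k)^(1/3)) + C3*airybi(2^(1/3)*x*(-1/k)^(1/3)), x)


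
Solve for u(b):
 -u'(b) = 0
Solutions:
 u(b) = C1


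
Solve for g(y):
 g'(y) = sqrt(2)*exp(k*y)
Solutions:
 g(y) = C1 + sqrt(2)*exp(k*y)/k


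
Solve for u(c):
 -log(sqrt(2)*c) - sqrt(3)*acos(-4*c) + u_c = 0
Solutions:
 u(c) = C1 + c*log(c) - c + c*log(2)/2 + sqrt(3)*(c*acos(-4*c) + sqrt(1 - 16*c^2)/4)


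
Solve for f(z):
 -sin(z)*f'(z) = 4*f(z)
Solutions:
 f(z) = C1*(cos(z)^2 + 2*cos(z) + 1)/(cos(z)^2 - 2*cos(z) + 1)


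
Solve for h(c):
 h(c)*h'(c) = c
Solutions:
 h(c) = -sqrt(C1 + c^2)
 h(c) = sqrt(C1 + c^2)


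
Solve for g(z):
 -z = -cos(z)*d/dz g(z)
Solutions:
 g(z) = C1 + Integral(z/cos(z), z)


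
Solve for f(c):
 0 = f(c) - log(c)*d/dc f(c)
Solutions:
 f(c) = C1*exp(li(c))


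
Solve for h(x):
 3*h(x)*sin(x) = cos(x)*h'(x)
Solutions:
 h(x) = C1/cos(x)^3


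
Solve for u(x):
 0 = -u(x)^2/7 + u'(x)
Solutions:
 u(x) = -7/(C1 + x)


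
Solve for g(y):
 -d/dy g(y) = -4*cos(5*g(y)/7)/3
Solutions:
 -4*y/3 - 7*log(sin(5*g(y)/7) - 1)/10 + 7*log(sin(5*g(y)/7) + 1)/10 = C1


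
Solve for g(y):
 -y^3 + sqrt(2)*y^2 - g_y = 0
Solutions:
 g(y) = C1 - y^4/4 + sqrt(2)*y^3/3


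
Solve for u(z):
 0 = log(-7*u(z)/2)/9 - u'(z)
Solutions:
 -9*Integral(1/(log(-_y) - log(2) + log(7)), (_y, u(z))) = C1 - z


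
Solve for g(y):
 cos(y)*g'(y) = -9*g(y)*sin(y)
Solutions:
 g(y) = C1*cos(y)^9


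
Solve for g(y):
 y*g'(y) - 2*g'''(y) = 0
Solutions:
 g(y) = C1 + Integral(C2*airyai(2^(2/3)*y/2) + C3*airybi(2^(2/3)*y/2), y)


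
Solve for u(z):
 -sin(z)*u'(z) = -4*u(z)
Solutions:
 u(z) = C1*(cos(z)^2 - 2*cos(z) + 1)/(cos(z)^2 + 2*cos(z) + 1)


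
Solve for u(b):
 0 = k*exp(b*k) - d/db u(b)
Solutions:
 u(b) = C1 + exp(b*k)


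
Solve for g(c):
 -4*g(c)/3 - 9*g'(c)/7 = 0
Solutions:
 g(c) = C1*exp(-28*c/27)


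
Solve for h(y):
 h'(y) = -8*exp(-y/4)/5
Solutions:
 h(y) = C1 + 32*exp(-y/4)/5


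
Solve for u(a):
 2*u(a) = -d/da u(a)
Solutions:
 u(a) = C1*exp(-2*a)


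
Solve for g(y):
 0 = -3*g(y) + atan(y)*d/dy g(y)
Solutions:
 g(y) = C1*exp(3*Integral(1/atan(y), y))


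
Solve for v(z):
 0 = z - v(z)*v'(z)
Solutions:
 v(z) = -sqrt(C1 + z^2)
 v(z) = sqrt(C1 + z^2)


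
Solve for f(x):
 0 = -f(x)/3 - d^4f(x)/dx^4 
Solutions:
 f(x) = (C1*sin(sqrt(2)*3^(3/4)*x/6) + C2*cos(sqrt(2)*3^(3/4)*x/6))*exp(-sqrt(2)*3^(3/4)*x/6) + (C3*sin(sqrt(2)*3^(3/4)*x/6) + C4*cos(sqrt(2)*3^(3/4)*x/6))*exp(sqrt(2)*3^(3/4)*x/6)


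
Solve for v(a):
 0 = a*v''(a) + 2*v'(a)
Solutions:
 v(a) = C1 + C2/a


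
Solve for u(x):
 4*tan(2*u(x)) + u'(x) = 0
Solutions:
 u(x) = -asin(C1*exp(-8*x))/2 + pi/2
 u(x) = asin(C1*exp(-8*x))/2


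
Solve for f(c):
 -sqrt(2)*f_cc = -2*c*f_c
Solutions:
 f(c) = C1 + C2*erfi(2^(3/4)*c/2)


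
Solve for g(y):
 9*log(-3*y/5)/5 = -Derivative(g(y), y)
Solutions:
 g(y) = C1 - 9*y*log(-y)/5 + 9*y*(-log(3) + 1 + log(5))/5


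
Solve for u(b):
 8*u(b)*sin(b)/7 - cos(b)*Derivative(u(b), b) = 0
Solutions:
 u(b) = C1/cos(b)^(8/7)


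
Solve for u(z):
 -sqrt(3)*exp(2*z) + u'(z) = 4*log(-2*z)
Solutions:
 u(z) = C1 + 4*z*log(-z) + 4*z*(-1 + log(2)) + sqrt(3)*exp(2*z)/2


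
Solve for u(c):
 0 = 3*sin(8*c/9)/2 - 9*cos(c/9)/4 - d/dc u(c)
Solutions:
 u(c) = C1 - 81*sin(c/9)/4 - 27*cos(8*c/9)/16


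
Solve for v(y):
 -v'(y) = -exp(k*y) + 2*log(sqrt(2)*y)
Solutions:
 v(y) = C1 - 2*y*log(y) + y*(2 - log(2)) + Piecewise((exp(k*y)/k, Ne(k, 0)), (y, True))


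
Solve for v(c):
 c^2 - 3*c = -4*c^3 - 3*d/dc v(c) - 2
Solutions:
 v(c) = C1 - c^4/3 - c^3/9 + c^2/2 - 2*c/3


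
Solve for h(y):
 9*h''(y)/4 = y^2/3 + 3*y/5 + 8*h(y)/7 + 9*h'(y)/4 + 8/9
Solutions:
 h(y) = C1*exp(y*(21 - sqrt(1337))/42) + C2*exp(y*(21 + sqrt(1337))/42) - 7*y^2/24 + 399*y/640 - 581273/184320


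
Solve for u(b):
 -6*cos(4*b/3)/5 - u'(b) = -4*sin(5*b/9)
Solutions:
 u(b) = C1 - 9*sin(4*b/3)/10 - 36*cos(5*b/9)/5


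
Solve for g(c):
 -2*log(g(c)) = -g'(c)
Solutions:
 li(g(c)) = C1 + 2*c


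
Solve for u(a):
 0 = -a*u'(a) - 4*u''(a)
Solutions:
 u(a) = C1 + C2*erf(sqrt(2)*a/4)


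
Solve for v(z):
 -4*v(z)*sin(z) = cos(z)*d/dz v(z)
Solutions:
 v(z) = C1*cos(z)^4


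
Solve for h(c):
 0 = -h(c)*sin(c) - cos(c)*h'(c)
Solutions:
 h(c) = C1*cos(c)


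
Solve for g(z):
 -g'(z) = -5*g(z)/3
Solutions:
 g(z) = C1*exp(5*z/3)


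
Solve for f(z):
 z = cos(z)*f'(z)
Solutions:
 f(z) = C1 + Integral(z/cos(z), z)


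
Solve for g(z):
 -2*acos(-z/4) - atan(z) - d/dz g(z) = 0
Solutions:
 g(z) = C1 - 2*z*acos(-z/4) - z*atan(z) - 2*sqrt(16 - z^2) + log(z^2 + 1)/2


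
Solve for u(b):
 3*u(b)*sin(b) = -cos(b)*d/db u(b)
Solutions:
 u(b) = C1*cos(b)^3


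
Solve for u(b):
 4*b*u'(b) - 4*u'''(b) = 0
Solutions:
 u(b) = C1 + Integral(C2*airyai(b) + C3*airybi(b), b)


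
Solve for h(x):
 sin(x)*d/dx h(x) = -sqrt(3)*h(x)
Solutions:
 h(x) = C1*(cos(x) + 1)^(sqrt(3)/2)/(cos(x) - 1)^(sqrt(3)/2)


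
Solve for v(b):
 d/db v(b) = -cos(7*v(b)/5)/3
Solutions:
 b/3 - 5*log(sin(7*v(b)/5) - 1)/14 + 5*log(sin(7*v(b)/5) + 1)/14 = C1


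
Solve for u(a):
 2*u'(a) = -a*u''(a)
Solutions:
 u(a) = C1 + C2/a


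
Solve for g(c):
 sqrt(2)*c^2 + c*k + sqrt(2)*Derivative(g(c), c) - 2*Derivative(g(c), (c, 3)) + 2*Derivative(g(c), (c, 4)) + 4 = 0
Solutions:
 g(c) = C1 + C2*exp(c*((-1 + sqrt(-4 + (-4 + 27*sqrt(2))^2/4)/2 + 27*sqrt(2)/4)^(-1/3) + 2 + (-1 + sqrt(-4 + (-4 + 27*sqrt(2))^2/4)/2 + 27*sqrt(2)/4)^(1/3))/6)*sin(sqrt(3)*c*(-(-1 + sqrt(-4 + (-2 + 27*sqrt(2)/2)^2)/2 + 27*sqrt(2)/4)^(1/3) + (-1 + sqrt(-4 + (-2 + 27*sqrt(2)/2)^2)/2 + 27*sqrt(2)/4)^(-1/3))/6) + C3*exp(c*((-1 + sqrt(-4 + (-4 + 27*sqrt(2))^2/4)/2 + 27*sqrt(2)/4)^(-1/3) + 2 + (-1 + sqrt(-4 + (-4 + 27*sqrt(2))^2/4)/2 + 27*sqrt(2)/4)^(1/3))/6)*cos(sqrt(3)*c*(-(-1 + sqrt(-4 + (-2 + 27*sqrt(2)/2)^2)/2 + 27*sqrt(2)/4)^(1/3) + (-1 + sqrt(-4 + (-2 + 27*sqrt(2)/2)^2)/2 + 27*sqrt(2)/4)^(-1/3))/6) + C4*exp(c*(-(-1 + sqrt(-4 + (-4 + 27*sqrt(2))^2/4)/2 + 27*sqrt(2)/4)^(1/3) - 1/(-1 + sqrt(-4 + (-4 + 27*sqrt(2))^2/4)/2 + 27*sqrt(2)/4)^(1/3) + 1)/3) - c^3/3 - sqrt(2)*c^2*k/4 - 4*sqrt(2)*c


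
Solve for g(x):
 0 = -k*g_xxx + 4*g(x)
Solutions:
 g(x) = C1*exp(2^(2/3)*x*(1/k)^(1/3)) + C2*exp(2^(2/3)*x*(-1 + sqrt(3)*I)*(1/k)^(1/3)/2) + C3*exp(-2^(2/3)*x*(1 + sqrt(3)*I)*(1/k)^(1/3)/2)


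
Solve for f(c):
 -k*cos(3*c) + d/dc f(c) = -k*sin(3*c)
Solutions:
 f(c) = C1 + sqrt(2)*k*sin(3*c + pi/4)/3


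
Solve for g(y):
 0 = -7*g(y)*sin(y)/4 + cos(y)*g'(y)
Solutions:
 g(y) = C1/cos(y)^(7/4)


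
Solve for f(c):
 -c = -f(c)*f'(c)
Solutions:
 f(c) = -sqrt(C1 + c^2)
 f(c) = sqrt(C1 + c^2)


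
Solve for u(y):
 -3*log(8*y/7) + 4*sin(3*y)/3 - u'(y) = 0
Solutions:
 u(y) = C1 - 3*y*log(y) - 9*y*log(2) + 3*y + 3*y*log(7) - 4*cos(3*y)/9


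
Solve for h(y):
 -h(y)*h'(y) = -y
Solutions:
 h(y) = -sqrt(C1 + y^2)
 h(y) = sqrt(C1 + y^2)


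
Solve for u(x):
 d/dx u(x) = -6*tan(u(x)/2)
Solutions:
 u(x) = -2*asin(C1*exp(-3*x)) + 2*pi
 u(x) = 2*asin(C1*exp(-3*x))


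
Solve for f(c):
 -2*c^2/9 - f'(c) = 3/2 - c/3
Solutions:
 f(c) = C1 - 2*c^3/27 + c^2/6 - 3*c/2


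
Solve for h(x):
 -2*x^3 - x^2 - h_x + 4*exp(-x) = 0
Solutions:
 h(x) = C1 - x^4/2 - x^3/3 - 4*exp(-x)


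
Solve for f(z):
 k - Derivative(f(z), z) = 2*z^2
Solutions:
 f(z) = C1 + k*z - 2*z^3/3


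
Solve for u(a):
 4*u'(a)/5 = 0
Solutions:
 u(a) = C1


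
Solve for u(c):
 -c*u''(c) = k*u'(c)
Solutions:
 u(c) = C1 + c^(1 - re(k))*(C2*sin(log(c)*Abs(im(k))) + C3*cos(log(c)*im(k)))


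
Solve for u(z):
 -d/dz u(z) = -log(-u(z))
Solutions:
 -li(-u(z)) = C1 + z


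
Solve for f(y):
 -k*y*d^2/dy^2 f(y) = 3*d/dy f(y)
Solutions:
 f(y) = C1 + y^(((re(k) - 3)*re(k) + im(k)^2)/(re(k)^2 + im(k)^2))*(C2*sin(3*log(y)*Abs(im(k))/(re(k)^2 + im(k)^2)) + C3*cos(3*log(y)*im(k)/(re(k)^2 + im(k)^2)))


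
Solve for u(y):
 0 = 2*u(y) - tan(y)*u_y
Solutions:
 u(y) = C1*sin(y)^2


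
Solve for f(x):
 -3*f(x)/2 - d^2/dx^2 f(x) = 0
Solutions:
 f(x) = C1*sin(sqrt(6)*x/2) + C2*cos(sqrt(6)*x/2)


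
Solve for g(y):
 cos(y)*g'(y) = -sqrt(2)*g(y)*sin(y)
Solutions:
 g(y) = C1*cos(y)^(sqrt(2))


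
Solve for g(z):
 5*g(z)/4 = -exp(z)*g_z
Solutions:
 g(z) = C1*exp(5*exp(-z)/4)


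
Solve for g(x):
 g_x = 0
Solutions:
 g(x) = C1


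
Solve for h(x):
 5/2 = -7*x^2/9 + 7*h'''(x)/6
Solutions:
 h(x) = C1 + C2*x + C3*x^2 + x^5/90 + 5*x^3/14


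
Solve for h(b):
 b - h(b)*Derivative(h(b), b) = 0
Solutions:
 h(b) = -sqrt(C1 + b^2)
 h(b) = sqrt(C1 + b^2)


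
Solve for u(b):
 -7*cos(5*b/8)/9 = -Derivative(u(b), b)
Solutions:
 u(b) = C1 + 56*sin(5*b/8)/45


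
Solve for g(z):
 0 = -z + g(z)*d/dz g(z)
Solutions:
 g(z) = -sqrt(C1 + z^2)
 g(z) = sqrt(C1 + z^2)


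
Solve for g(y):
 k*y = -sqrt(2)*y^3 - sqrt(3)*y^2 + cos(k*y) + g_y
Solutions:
 g(y) = C1 + k*y^2/2 + sqrt(2)*y^4/4 + sqrt(3)*y^3/3 - sin(k*y)/k


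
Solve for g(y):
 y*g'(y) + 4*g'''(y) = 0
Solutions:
 g(y) = C1 + Integral(C2*airyai(-2^(1/3)*y/2) + C3*airybi(-2^(1/3)*y/2), y)


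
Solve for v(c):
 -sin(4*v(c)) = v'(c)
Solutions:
 v(c) = -acos((-C1 - exp(8*c))/(C1 - exp(8*c)))/4 + pi/2
 v(c) = acos((-C1 - exp(8*c))/(C1 - exp(8*c)))/4


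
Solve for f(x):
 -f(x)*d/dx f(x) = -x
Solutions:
 f(x) = -sqrt(C1 + x^2)
 f(x) = sqrt(C1 + x^2)


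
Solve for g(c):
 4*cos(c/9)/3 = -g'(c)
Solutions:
 g(c) = C1 - 12*sin(c/9)


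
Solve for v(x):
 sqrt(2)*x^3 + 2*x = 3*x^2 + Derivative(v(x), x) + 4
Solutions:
 v(x) = C1 + sqrt(2)*x^4/4 - x^3 + x^2 - 4*x


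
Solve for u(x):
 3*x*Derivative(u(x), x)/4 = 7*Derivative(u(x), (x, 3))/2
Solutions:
 u(x) = C1 + Integral(C2*airyai(14^(2/3)*3^(1/3)*x/14) + C3*airybi(14^(2/3)*3^(1/3)*x/14), x)


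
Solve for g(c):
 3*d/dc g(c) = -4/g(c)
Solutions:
 g(c) = -sqrt(C1 - 24*c)/3
 g(c) = sqrt(C1 - 24*c)/3


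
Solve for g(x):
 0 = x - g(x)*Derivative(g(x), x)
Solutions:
 g(x) = -sqrt(C1 + x^2)
 g(x) = sqrt(C1 + x^2)


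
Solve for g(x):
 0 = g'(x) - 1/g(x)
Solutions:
 g(x) = -sqrt(C1 + 2*x)
 g(x) = sqrt(C1 + 2*x)


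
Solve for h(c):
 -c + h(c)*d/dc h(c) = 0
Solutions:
 h(c) = -sqrt(C1 + c^2)
 h(c) = sqrt(C1 + c^2)


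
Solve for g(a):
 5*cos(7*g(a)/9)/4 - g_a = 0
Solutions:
 -5*a/4 - 9*log(sin(7*g(a)/9) - 1)/14 + 9*log(sin(7*g(a)/9) + 1)/14 = C1


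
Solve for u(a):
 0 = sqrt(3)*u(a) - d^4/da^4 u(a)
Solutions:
 u(a) = C1*exp(-3^(1/8)*a) + C2*exp(3^(1/8)*a) + C3*sin(3^(1/8)*a) + C4*cos(3^(1/8)*a)


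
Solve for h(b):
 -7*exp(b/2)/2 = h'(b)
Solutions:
 h(b) = C1 - 7*exp(b/2)


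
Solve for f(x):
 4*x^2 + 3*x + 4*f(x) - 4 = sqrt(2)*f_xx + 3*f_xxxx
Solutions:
 f(x) = C1*exp(-2^(3/4)*sqrt(3)*x/3) + C2*exp(2^(3/4)*sqrt(3)*x/3) + C3*sin(2^(1/4)*x) + C4*cos(2^(1/4)*x) - x^2 - 3*x/4 - sqrt(2)/2 + 1


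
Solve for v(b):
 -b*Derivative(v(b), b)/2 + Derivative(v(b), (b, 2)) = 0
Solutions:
 v(b) = C1 + C2*erfi(b/2)


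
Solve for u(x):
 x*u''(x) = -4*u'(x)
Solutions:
 u(x) = C1 + C2/x^3


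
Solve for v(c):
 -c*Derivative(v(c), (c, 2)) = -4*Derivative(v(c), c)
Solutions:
 v(c) = C1 + C2*c^5


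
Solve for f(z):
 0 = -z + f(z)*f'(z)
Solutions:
 f(z) = -sqrt(C1 + z^2)
 f(z) = sqrt(C1 + z^2)


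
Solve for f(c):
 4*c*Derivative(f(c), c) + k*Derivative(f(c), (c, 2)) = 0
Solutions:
 f(c) = C1 + C2*sqrt(k)*erf(sqrt(2)*c*sqrt(1/k))


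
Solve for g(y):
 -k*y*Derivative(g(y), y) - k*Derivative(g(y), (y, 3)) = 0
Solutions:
 g(y) = C1 + Integral(C2*airyai(-y) + C3*airybi(-y), y)


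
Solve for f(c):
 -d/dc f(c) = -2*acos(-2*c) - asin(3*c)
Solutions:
 f(c) = C1 + 2*c*acos(-2*c) + c*asin(3*c) + sqrt(1 - 9*c^2)/3 + sqrt(1 - 4*c^2)
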